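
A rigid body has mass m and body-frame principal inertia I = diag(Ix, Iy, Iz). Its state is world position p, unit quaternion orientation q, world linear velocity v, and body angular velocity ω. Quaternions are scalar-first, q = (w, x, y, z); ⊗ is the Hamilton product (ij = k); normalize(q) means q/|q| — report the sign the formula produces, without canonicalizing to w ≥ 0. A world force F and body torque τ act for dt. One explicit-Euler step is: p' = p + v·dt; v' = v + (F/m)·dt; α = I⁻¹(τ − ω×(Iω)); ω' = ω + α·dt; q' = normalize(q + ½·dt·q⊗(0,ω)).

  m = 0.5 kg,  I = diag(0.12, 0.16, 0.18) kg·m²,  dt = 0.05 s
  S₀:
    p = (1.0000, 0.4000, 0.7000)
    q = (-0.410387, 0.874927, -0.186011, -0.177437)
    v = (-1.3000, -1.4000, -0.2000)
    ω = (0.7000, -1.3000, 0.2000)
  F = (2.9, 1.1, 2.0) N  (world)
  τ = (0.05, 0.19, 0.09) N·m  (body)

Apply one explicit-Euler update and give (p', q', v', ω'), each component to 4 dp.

(τ − ω×Iω)/I = (0.4600, 1.2400, 0.7022)
new body rate ω' = (0.7230, -1.2380, 0.2351)
Hamilton product q⊗(0,ω) = (-0.8187758, -0.5551412, 0.2343118, -1.0892748)
q' = normalize(q + ½dt·q⊗(0,ω)) = (-0.4306, 0.8605, -0.1800, -0.2045)
new position p' = (0.9350, 0.3300, 0.6900)
new velocity v' = (-1.0100, -1.2900, 0.0000)

p' = (0.9350, 0.3300, 0.6900)
q' = (-0.4306, 0.8605, -0.1800, -0.2045)
v' = (-1.0100, -1.2900, 0.0000)
ω' = (0.7230, -1.2380, 0.2351)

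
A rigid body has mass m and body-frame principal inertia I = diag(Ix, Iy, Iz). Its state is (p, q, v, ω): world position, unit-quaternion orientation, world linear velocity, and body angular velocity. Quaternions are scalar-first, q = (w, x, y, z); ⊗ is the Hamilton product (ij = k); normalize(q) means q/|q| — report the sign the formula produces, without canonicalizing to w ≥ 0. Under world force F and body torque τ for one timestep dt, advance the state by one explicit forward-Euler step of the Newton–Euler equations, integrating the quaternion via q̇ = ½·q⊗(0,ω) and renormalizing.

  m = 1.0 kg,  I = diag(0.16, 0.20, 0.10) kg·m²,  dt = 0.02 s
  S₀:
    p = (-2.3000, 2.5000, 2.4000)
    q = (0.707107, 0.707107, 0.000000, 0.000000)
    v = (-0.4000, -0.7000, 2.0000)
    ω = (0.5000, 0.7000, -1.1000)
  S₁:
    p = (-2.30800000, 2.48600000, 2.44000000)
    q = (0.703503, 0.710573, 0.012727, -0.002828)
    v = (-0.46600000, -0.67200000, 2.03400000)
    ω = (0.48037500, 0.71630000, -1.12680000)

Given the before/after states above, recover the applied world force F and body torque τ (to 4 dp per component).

v₁ − v₀ = (-0.06600000, 0.02800000, 0.03400000)
m·(v₁−v₀)/dt = (-3.3000, 1.4000, 1.7000)
ω₁ − ω₀ = (-0.01962500, 0.01630000, -0.02680000)
ω₀×(Iω₀) = (0.0770, -0.0330, 0.0140)
I·α + gyro = (-0.0800, 0.1300, -0.1200)

F = (-3.3000, 1.4000, 1.7000)
τ = (-0.0800, 0.1300, -0.1200)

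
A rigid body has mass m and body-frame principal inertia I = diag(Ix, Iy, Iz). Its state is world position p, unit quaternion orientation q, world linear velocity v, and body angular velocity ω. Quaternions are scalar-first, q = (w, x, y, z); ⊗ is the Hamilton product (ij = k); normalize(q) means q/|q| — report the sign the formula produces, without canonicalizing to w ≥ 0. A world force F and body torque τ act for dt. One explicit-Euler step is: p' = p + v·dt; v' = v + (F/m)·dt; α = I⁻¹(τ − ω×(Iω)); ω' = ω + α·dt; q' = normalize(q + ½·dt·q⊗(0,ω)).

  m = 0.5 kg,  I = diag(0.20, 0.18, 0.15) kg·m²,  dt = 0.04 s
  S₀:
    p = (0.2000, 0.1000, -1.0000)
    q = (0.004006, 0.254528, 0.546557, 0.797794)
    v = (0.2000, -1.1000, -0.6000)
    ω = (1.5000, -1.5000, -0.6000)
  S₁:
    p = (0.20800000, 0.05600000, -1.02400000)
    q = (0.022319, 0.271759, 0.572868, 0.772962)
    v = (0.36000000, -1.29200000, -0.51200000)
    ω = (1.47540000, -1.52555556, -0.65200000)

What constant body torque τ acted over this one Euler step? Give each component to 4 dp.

ω₁ − ω₀ = (-0.02460000, -0.02555556, -0.05200000)
precession coupling = (-0.0270, -0.0450, 0.0450)
I·α + gyro = (-0.1500, -0.1600, -0.1500)

τ = (-0.1500, -0.1600, -0.1500)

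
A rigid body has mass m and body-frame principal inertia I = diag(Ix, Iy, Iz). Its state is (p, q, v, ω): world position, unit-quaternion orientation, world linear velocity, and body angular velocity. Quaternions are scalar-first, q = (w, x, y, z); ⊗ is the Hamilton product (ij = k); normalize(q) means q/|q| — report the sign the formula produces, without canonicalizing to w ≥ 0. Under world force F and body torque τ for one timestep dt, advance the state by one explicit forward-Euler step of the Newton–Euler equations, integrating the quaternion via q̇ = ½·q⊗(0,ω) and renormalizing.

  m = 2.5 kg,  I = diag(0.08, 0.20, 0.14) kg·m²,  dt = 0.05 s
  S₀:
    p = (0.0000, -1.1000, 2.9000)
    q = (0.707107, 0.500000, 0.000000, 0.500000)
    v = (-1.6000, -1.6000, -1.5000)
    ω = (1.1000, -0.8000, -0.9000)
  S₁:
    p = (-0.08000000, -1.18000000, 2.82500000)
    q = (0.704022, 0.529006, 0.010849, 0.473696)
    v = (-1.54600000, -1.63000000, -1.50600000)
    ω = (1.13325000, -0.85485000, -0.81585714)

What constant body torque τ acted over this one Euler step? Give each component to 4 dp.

ω₁ − ω₀ = (0.03325000, -0.05485000, 0.08414286)
ω₀×(Iω₀) = (-0.0432, 0.0594, -0.1056)
applied torque τ = (0.0100, -0.1600, 0.1300)

τ = (0.0100, -0.1600, 0.1300)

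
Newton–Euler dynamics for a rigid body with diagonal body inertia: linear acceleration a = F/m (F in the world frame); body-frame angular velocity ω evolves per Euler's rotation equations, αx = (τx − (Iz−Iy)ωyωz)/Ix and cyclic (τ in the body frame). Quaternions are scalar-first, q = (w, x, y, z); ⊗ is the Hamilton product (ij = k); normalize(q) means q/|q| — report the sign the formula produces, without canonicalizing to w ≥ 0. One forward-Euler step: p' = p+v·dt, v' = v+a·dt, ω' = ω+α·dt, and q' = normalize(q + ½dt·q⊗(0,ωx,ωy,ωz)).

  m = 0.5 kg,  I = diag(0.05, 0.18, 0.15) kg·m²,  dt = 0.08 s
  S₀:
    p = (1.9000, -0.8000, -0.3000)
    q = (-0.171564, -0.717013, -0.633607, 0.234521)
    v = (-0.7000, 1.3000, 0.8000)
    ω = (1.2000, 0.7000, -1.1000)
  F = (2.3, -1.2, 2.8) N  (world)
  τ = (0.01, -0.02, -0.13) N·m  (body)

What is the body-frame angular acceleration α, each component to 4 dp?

α = (-0.2620, -0.8444, -1.5947)

precession coupling ω×(Iω) = (0.0231, 0.1320, 0.1092)
angular accel α = (-0.2620, -0.8444, -1.5947)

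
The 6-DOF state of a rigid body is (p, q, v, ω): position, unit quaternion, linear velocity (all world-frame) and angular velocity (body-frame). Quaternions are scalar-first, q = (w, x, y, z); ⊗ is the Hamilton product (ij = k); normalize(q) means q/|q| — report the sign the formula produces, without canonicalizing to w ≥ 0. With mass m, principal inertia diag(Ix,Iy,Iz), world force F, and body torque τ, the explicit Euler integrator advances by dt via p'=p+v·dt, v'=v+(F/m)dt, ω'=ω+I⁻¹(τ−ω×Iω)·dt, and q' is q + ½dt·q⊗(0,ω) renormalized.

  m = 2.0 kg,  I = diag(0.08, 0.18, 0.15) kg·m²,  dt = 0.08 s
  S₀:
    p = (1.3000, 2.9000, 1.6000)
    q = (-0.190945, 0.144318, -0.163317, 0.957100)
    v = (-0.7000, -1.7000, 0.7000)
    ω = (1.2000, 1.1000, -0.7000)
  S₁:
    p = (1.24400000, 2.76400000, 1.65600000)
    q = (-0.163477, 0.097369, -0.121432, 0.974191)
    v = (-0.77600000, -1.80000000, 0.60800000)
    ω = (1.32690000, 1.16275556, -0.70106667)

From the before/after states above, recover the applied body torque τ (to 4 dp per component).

τ = (0.1500, 0.2000, 0.1300)

ω₁ − ω₀ = (0.12690000, 0.06275556, -0.00106667)
gyro term ω₀×Iω₀ = (0.0231, 0.0588, 0.1320)
applied torque τ = (0.1500, 0.2000, 0.1300)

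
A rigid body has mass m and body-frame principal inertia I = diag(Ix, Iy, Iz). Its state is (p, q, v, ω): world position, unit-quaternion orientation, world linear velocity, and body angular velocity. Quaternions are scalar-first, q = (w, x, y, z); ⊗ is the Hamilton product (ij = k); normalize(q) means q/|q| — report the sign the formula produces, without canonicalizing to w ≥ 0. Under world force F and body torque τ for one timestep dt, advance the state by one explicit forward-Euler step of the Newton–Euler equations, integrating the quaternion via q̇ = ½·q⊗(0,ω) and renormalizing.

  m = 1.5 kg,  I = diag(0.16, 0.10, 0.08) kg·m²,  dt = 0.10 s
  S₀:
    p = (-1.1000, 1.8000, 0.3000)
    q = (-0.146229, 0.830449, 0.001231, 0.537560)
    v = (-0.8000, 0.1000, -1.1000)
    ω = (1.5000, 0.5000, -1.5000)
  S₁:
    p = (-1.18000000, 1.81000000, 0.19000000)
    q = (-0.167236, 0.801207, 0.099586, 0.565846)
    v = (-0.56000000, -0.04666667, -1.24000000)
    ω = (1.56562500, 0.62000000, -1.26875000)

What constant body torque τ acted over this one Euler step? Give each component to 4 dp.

τ = (0.1200, -0.0600, 0.1400)

Δω = ω₁−ω₀ = (0.06562500, 0.12000000, 0.23125000)
ω₀×(Iω₀) = (0.0150, -0.1800, -0.0450)
I·α + gyro = (0.1200, -0.0600, 0.1400)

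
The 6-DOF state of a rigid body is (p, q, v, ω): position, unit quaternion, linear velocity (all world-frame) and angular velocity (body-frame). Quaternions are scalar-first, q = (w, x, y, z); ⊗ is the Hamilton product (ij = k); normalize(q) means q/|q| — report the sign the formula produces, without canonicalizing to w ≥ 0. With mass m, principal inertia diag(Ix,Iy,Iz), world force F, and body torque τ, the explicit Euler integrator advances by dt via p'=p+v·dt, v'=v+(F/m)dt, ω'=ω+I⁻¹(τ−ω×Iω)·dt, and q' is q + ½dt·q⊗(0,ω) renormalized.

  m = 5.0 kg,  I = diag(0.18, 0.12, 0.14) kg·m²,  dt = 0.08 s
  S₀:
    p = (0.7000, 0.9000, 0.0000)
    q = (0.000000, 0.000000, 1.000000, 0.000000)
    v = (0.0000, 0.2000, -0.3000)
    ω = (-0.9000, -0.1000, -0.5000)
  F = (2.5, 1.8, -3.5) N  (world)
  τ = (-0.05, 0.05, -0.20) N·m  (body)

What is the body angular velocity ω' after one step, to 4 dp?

ω' = (-0.9227, -0.0787, -0.6112)

gyro term ω×Iω = (0.0010, 0.0180, -0.0054)
α = I⁻¹(τ − ω×Iω) = (-0.2833, 0.2667, -1.3900)
ω + α·dt = (-0.9227, -0.0787, -0.6112)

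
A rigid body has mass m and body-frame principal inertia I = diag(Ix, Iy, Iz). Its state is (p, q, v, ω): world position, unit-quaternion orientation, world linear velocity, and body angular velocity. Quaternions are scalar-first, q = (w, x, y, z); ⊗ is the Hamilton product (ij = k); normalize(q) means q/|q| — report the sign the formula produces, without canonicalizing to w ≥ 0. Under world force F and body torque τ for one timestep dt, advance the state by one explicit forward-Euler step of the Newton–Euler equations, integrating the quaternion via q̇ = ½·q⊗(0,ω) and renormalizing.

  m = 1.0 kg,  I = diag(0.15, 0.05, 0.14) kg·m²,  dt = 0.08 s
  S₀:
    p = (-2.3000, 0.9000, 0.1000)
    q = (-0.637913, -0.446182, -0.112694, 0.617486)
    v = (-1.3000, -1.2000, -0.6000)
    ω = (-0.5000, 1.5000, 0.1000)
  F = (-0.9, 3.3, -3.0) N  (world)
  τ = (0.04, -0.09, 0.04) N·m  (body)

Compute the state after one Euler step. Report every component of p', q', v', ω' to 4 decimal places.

p' = (-2.4040, 0.8040, 0.0520)
q' = (-0.6413, -0.4700, -0.1612, 0.5847)
v' = (-1.3720, -0.9360, -0.8400)
ω' = (-0.4859, 1.3568, 0.0800)

angular accel α = (0.1767, -1.7900, -0.2500)
ω + α·dt = (-0.4859, 1.3568, 0.0800)
2q̇ = q⊗(0,ω) = (-0.1157986, -0.6185419, -1.2209943, -0.7894113)
q + ½dt·q⊗(0,ω), renormalized = (-0.6413, -0.4700, -0.1612, 0.5847)
a = (-0.9000, 3.3000, -3.0000)
new position p' = (-2.4040, 0.8040, 0.0520)
v + (F/m)dt = (-1.3720, -0.9360, -0.8400)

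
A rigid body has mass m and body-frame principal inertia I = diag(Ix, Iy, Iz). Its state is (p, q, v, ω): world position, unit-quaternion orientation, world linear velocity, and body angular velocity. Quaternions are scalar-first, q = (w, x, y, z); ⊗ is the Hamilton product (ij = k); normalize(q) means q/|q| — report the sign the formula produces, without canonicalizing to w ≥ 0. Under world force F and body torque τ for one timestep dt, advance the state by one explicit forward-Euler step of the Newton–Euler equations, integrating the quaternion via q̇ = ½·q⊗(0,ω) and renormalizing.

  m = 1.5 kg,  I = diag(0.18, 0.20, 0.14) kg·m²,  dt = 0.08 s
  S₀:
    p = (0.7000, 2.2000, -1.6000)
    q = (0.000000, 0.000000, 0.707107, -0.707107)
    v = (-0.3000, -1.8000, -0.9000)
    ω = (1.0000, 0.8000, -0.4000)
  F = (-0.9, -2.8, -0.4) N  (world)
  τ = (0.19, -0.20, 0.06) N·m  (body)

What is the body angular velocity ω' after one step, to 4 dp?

ω' = (1.0759, 0.7264, -0.3749)

gyro term ω×Iω = (0.0192, -0.0160, 0.0160)
angular accel α = (0.9489, -0.9200, 0.3143)
ω + α·dt = (1.0759, 0.7264, -0.3749)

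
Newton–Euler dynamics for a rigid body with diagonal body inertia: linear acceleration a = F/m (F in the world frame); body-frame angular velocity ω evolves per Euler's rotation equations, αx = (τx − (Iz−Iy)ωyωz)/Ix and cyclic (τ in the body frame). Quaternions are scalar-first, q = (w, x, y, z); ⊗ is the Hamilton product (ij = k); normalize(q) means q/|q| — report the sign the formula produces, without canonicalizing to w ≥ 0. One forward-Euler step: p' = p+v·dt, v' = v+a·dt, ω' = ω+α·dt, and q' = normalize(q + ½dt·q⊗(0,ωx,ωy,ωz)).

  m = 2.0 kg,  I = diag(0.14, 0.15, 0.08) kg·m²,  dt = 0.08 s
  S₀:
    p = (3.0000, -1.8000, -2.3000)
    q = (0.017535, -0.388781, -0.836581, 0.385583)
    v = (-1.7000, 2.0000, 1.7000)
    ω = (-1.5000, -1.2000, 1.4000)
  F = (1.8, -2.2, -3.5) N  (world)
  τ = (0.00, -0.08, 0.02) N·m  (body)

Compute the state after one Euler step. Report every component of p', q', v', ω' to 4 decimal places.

linear accel F/m = (0.9000, -1.1000, -1.7500)
new position p' = (2.8640, -1.6400, -2.1640)
v + (F/m)dt = (-1.6280, 1.9120, 1.5600)
ω×(Iω) gyroscopic = (0.1176, -0.1260, 0.0180)
angular accel α = (-0.8400, 0.3067, 0.0250)
new body rate ω' = (-1.5672, -1.1755, 1.4020)
2q̇ = q⊗(0,ω) = (-2.1268849, -0.7348163, -0.0551231, -0.7637853)
q' = normalize(q + ½dt·q⊗(0,ω)) = (-0.0672, -0.4163, -0.8350, 0.3534)

p' = (2.8640, -1.6400, -2.1640)
q' = (-0.0672, -0.4163, -0.8350, 0.3534)
v' = (-1.6280, 1.9120, 1.5600)
ω' = (-1.5672, -1.1755, 1.4020)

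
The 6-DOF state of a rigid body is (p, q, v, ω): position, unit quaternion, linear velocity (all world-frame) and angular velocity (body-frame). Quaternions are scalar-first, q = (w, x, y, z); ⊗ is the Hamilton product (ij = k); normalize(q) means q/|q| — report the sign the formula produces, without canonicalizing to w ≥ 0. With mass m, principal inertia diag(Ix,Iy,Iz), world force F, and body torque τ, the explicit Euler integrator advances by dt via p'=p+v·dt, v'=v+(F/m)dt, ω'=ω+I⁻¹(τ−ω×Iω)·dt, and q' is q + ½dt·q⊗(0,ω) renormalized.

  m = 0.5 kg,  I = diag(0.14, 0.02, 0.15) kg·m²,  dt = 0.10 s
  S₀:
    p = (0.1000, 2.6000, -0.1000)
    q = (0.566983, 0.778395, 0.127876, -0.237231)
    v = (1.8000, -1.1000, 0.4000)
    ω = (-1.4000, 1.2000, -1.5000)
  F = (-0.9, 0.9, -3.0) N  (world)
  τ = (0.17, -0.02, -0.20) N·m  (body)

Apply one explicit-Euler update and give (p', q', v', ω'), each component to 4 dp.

a = (-1.8000, 1.8000, -6.0000)
p' = p + v·dt = (0.2800, 2.4900, -0.0600)
v' = v + a·dt = (1.6200, -0.9200, -0.2000)
gyro term ω×Iω = (-0.2340, -0.0210, 0.2016)
α = I⁻¹(τ − ω×Iω) = (2.8857, 0.0500, -2.6773)
ω' = ω + α·dt = (-1.1114, 1.2050, -1.7677)
2q̇ = q⊗(0,ω) = (0.5804553, -0.7009130, 2.1800955, 0.2626259)
q + ½dt·q⊗(0,ω), renormalized = (0.5918, 0.7382, 0.2352, -0.2225)

p' = (0.2800, 2.4900, -0.0600)
q' = (0.5918, 0.7382, 0.2352, -0.2225)
v' = (1.6200, -0.9200, -0.2000)
ω' = (-1.1114, 1.2050, -1.7677)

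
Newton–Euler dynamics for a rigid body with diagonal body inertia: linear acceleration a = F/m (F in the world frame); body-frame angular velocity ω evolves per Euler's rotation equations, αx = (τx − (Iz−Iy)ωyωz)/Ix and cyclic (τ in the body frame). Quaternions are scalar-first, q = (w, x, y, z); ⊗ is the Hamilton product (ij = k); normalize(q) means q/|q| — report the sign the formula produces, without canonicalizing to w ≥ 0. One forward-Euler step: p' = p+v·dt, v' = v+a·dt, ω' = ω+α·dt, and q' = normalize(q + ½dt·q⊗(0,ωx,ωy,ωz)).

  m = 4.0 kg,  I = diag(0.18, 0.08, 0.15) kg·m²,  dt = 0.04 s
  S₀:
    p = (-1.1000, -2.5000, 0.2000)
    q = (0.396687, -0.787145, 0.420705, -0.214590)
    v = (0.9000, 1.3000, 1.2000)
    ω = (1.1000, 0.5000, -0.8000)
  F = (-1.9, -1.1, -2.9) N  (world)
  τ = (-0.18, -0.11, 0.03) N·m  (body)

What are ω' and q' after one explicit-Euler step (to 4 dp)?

precession coupling ω×(Iω) = (-0.0280, -0.0264, -0.0550)
α = I⁻¹(τ − ω×Iω) = (-0.8444, -1.0450, 0.5667)
ω + α·dt = (1.0662, 0.4582, -0.7773)
2q̇ = q⊗(0,ω) = (0.4838350, 0.2070867, -0.6674215, -1.1736976)
q + ½dt·q⊗(0,ω), renormalized = (0.4062, -0.7827, 0.4072, -0.2380)

ω' = (1.0662, 0.4582, -0.7773)
q' = (0.4062, -0.7827, 0.4072, -0.2380)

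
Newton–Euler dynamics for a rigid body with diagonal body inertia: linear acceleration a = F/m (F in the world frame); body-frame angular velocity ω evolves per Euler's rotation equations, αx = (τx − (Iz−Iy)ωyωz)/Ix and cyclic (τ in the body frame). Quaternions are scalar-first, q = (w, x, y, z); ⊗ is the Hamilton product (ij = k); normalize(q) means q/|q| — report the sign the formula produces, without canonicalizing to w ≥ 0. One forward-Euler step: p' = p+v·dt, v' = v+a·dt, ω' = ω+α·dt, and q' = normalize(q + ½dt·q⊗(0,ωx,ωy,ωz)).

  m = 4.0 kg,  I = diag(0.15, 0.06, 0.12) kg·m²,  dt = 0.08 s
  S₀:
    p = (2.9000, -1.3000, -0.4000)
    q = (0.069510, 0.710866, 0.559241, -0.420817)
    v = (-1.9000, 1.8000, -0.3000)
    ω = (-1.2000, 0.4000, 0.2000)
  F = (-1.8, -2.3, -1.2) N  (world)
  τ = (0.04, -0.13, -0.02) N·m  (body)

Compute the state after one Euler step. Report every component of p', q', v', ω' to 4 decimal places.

p' = (2.7480, -1.1560, -0.4240)
q' = (0.0979, 0.7178, 0.5741, -0.3815)
v' = (-1.9360, 1.7540, -0.3240)
ω' = (-1.1812, 0.2363, 0.1579)

α = I⁻¹(τ − ω×Iω) = (0.2347, -2.0467, -0.5267)
ω' = ω + α·dt = (-1.1812, 0.2363, 0.1579)
Hamilton product q⊗(0,ω) = (0.7135062, 0.1967630, 0.3906112, 0.9693376)
q + ½dt·q⊗(0,ω), renormalized = (0.0979, 0.7178, 0.5741, -0.3815)
a = (-0.4500, -0.5750, -0.3000)
p' = p + v·dt = (2.7480, -1.1560, -0.4240)
v' = v + a·dt = (-1.9360, 1.7540, -0.3240)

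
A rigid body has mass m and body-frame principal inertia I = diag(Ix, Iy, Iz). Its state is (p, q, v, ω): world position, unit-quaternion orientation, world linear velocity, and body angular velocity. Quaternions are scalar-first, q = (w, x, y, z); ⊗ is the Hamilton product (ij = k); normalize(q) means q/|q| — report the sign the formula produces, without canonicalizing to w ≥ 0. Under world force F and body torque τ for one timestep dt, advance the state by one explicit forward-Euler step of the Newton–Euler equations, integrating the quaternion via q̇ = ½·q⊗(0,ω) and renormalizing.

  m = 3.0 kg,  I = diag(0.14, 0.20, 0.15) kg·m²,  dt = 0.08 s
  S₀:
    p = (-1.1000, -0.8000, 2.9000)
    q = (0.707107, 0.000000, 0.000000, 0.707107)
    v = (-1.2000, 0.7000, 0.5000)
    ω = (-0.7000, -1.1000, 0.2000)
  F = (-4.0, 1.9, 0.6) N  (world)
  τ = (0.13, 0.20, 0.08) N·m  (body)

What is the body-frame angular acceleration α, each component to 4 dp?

ω×(Iω) gyroscopic = (0.0110, 0.0014, 0.0462)
angular accel α = (0.8500, 0.9930, 0.2253)

α = (0.8500, 0.9930, 0.2253)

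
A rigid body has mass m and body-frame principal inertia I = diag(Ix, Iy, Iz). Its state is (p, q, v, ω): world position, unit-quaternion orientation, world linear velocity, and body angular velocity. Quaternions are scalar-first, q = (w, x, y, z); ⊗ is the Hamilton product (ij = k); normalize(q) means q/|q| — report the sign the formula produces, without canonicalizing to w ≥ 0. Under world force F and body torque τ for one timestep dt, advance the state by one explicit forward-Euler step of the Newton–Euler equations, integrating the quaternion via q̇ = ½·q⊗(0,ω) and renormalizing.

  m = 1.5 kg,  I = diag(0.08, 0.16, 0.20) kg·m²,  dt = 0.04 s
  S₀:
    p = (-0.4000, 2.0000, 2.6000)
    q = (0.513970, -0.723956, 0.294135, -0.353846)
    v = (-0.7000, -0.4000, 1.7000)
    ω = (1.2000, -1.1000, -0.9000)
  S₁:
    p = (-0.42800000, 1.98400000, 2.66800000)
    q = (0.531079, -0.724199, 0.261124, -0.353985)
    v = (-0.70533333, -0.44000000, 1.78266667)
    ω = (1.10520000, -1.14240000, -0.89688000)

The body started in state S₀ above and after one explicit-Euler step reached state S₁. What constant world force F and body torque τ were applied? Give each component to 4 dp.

v₁ − v₀ = (-0.00533333, -0.04000000, 0.08266667)
F = m·Δv/dt = (-0.2000, -1.5000, 3.1000)
Δω = ω₁−ω₀ = (-0.09480000, -0.04240000, 0.00312000)
applied torque τ = (-0.1500, -0.0400, -0.0900)

F = (-0.2000, -1.5000, 3.1000)
τ = (-0.1500, -0.0400, -0.0900)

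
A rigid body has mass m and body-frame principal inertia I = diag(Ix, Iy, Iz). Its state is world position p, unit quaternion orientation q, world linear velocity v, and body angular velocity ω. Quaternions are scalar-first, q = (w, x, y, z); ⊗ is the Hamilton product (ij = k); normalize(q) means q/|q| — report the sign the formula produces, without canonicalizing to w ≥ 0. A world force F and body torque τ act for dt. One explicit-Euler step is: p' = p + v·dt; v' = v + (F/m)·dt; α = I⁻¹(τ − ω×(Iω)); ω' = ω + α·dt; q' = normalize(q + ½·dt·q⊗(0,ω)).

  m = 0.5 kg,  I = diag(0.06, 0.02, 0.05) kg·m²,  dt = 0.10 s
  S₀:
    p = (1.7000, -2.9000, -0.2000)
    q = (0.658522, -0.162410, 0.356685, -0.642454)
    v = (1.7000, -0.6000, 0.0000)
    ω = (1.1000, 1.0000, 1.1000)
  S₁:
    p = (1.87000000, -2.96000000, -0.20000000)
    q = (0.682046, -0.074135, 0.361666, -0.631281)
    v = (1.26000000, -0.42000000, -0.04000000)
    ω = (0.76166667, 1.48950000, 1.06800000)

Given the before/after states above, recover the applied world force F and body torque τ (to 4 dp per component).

F = (-2.2000, 0.9000, -0.2000)
τ = (-0.1700, 0.1100, -0.0600)

Δω = ω₁−ω₀ = (-0.33833333, 0.48950000, -0.03200000)
I·α + gyro = (-0.1700, 0.1100, -0.0600)
Δv = v₁−v₀ = (-0.44000000, 0.18000000, -0.04000000)
applied force F = (-2.2000, 0.9000, -0.2000)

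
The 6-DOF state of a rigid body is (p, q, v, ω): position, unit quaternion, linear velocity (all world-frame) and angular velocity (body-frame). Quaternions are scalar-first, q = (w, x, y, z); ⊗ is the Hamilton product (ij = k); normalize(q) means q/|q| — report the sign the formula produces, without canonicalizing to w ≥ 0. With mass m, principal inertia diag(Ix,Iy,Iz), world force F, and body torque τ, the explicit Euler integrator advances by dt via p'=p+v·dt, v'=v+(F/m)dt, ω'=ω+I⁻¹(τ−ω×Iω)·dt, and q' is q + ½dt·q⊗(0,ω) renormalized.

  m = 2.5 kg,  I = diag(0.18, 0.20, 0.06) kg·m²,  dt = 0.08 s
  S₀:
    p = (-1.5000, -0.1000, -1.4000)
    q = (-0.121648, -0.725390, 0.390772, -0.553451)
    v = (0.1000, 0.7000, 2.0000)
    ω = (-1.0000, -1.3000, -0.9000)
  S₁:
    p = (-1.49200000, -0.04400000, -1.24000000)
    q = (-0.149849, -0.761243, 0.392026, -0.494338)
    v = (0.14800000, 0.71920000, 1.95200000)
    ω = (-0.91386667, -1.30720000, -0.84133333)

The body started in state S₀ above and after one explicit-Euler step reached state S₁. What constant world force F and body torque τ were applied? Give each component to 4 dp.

F = (1.5000, 0.6000, -1.5000)
τ = (0.0300, 0.0900, 0.0700)

rate change Δω = (0.08613333, -0.00720000, 0.05866667)
I·α + gyro = (0.0300, 0.0900, 0.0700)
velocity change Δv = (0.04800000, 0.01920000, -0.04800000)
F = m·Δv/dt = (1.5000, 0.6000, -1.5000)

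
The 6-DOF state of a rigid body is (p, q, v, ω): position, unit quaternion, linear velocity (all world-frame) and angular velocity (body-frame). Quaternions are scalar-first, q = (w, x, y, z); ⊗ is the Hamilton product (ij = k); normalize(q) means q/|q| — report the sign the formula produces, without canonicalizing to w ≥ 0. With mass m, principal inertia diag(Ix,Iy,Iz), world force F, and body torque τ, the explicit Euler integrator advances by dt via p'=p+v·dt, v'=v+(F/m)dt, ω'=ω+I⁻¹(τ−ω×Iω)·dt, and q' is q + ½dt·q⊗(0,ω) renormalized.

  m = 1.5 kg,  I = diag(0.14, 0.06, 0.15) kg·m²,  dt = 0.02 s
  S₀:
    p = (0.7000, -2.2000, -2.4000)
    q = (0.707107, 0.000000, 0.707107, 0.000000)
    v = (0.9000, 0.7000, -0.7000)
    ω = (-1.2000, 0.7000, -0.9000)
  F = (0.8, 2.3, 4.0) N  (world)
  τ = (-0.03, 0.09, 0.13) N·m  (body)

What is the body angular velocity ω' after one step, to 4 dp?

ω' = (-1.1962, 0.7336, -0.8916)

ω×(Iω) gyroscopic = (-0.0567, -0.0108, 0.0672)
α = I⁻¹(τ − ω×Iω) = (0.1907, 1.6800, 0.4187)
ω' = ω + α·dt = (-1.1962, 0.7336, -0.8916)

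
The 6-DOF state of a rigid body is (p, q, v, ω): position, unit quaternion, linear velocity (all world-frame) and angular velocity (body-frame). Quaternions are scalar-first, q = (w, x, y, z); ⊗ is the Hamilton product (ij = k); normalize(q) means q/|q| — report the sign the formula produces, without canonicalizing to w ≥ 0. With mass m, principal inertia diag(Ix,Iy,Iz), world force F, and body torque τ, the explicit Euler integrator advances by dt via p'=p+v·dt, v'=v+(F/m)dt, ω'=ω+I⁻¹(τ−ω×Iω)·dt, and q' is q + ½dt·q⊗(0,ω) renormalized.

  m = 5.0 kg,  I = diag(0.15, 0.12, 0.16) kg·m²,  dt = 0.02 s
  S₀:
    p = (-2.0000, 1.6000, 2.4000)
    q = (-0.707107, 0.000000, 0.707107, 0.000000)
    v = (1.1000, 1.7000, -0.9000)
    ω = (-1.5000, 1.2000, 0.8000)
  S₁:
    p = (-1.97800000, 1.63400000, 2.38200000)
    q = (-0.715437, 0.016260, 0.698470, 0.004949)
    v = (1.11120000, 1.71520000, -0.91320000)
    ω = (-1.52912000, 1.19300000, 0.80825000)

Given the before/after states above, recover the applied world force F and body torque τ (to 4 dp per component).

ω₁ − ω₀ = (-0.02912000, -0.00700000, 0.00825000)
ω₀×(Iω₀) = (0.0384, 0.0120, 0.0540)
τ = I·(Δω/dt) + ω₀×(Iω₀) = (-0.1800, -0.0300, 0.1200)
Δv = v₁−v₀ = (0.01120000, 0.01520000, -0.01320000)
applied force F = (2.8000, 3.8000, -3.3000)

F = (2.8000, 3.8000, -3.3000)
τ = (-0.1800, -0.0300, 0.1200)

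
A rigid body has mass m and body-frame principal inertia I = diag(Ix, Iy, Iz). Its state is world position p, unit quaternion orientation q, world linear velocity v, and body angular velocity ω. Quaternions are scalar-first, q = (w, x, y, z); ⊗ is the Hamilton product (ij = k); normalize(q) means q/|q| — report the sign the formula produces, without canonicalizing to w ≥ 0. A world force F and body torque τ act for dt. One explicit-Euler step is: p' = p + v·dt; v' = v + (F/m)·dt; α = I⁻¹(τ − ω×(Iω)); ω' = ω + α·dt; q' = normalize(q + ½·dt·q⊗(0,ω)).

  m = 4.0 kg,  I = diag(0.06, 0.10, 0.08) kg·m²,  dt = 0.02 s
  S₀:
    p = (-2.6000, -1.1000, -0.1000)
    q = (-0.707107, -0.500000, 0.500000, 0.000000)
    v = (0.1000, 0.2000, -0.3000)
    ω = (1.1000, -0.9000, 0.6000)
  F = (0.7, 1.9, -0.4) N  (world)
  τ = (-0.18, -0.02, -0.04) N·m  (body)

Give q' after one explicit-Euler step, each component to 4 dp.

q' = (-0.6970, -0.5047, 0.5093, -0.0052)

Hamilton product q⊗(0,ω) = (1.0000000, -0.4778177, 0.9363963, -0.5242642)
q + ½dt·q⊗(0,ω), renormalized = (-0.6970, -0.5047, 0.5093, -0.0052)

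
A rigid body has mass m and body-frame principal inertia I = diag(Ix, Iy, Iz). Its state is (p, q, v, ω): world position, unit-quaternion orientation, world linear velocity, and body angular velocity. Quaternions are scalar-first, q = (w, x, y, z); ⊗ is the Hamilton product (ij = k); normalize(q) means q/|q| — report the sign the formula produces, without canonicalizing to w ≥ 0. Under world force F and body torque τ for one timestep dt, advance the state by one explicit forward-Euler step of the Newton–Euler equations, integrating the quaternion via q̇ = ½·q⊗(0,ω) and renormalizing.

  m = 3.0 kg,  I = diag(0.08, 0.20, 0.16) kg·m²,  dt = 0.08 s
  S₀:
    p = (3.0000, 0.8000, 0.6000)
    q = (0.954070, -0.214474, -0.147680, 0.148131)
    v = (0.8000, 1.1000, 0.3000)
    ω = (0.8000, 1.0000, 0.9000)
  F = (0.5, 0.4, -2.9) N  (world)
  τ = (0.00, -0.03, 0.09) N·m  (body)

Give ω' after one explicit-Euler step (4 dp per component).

α = I⁻¹(τ − ω×Iω) = (0.4500, 0.1380, -0.0375)
ω' = ω + α·dt = (0.8360, 1.0110, 0.8970)

ω' = (0.8360, 1.0110, 0.8970)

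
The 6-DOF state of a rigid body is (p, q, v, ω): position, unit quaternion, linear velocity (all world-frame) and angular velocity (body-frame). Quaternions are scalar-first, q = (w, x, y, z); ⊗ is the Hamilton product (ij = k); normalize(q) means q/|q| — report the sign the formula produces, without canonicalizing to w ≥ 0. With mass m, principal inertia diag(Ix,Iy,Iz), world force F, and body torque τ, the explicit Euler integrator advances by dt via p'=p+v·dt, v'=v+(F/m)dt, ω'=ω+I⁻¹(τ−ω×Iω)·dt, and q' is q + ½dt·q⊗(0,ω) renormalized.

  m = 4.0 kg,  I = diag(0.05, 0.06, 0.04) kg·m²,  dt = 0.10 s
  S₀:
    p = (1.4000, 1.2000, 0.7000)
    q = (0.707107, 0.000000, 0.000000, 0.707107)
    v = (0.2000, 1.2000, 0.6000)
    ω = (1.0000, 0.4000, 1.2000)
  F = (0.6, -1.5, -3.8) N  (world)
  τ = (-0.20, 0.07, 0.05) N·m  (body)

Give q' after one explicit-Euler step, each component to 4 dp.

2q̇ = q⊗(0,ω) = (-0.8485284, 0.4242642, 0.9899498, 0.8485284)
updated quaternion q' = (0.6625, 0.0211, 0.0493, 0.7471)

q' = (0.6625, 0.0211, 0.0493, 0.7471)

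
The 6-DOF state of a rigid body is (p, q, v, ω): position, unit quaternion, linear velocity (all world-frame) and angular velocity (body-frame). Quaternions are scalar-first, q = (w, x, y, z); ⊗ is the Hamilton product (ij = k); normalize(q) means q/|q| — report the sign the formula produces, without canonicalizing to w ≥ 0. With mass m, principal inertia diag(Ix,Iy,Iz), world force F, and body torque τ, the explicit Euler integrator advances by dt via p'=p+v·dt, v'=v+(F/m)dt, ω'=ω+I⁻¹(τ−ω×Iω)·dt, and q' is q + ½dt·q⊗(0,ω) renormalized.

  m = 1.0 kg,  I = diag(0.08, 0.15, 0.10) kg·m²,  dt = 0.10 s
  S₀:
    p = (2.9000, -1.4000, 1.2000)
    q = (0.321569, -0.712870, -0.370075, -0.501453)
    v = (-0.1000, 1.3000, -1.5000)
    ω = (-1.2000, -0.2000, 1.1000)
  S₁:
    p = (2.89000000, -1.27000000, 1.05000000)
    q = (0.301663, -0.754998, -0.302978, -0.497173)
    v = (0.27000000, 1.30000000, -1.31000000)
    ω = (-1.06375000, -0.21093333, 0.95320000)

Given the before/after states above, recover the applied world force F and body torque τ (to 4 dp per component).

v₁ − v₀ = (0.37000000, 0.00000000, 0.19000000)
m·(v₁−v₀)/dt = (3.7000, 0.0000, 1.9000)
Δω = ω₁−ω₀ = (0.13625000, -0.01093333, -0.14680000)
precession coupling = (0.0110, 0.0264, 0.0168)
τ = I·(Δω/dt) + ω₀×(Iω₀) = (0.1200, 0.0100, -0.1300)

F = (3.7000, 0.0000, 1.9000)
τ = (0.1200, 0.0100, -0.1300)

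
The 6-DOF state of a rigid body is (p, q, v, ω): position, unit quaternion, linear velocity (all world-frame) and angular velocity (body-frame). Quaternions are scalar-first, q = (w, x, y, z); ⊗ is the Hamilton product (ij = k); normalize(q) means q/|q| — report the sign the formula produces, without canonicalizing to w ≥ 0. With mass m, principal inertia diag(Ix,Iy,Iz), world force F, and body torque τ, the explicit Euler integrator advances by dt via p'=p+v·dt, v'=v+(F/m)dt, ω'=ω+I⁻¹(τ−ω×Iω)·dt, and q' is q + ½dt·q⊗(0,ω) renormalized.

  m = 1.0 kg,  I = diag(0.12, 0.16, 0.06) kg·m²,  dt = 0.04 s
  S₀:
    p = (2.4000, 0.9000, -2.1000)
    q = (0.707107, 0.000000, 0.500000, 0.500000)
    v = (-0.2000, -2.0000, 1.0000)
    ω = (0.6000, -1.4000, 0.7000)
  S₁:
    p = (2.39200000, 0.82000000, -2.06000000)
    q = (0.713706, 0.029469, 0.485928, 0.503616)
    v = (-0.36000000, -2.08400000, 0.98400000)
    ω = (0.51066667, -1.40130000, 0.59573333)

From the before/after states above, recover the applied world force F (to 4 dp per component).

v₁ − v₀ = (-0.16000000, -0.08400000, -0.01600000)
applied force F = (-4.0000, -2.1000, -0.4000)

F = (-4.0000, -2.1000, -0.4000)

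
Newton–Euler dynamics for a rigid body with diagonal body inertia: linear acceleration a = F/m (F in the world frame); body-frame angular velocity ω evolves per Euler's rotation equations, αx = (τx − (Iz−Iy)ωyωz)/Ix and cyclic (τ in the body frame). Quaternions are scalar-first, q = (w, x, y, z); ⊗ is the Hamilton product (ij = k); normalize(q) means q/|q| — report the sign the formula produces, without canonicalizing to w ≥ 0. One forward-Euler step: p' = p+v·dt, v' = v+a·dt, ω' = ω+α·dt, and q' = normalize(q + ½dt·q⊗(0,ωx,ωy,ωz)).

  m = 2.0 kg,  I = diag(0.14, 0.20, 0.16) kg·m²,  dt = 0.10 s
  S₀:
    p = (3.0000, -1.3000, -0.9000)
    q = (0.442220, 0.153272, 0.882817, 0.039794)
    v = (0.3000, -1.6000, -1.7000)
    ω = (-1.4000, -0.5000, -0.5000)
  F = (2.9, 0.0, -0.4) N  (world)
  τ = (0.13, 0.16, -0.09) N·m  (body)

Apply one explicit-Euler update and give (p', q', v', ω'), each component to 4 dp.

p' = (3.0300, -1.4600, -1.0700)
q' = (0.4746, 0.1009, 0.8701, 0.0864)
v' = (0.4450, -1.6000, -1.7200)
ω' = (-1.3000, -0.4130, -0.5825)

a = F/m = (1.4500, 0.0000, -0.2000)
new position p' = (3.0300, -1.4600, -1.0700)
new velocity v' = (0.4450, -1.6000, -1.7200)
angular accel α = (1.0000, 0.8700, -0.8250)
ω + α·dt = (-1.3000, -0.4130, -0.5825)
2q̇ = q⊗(0,ω) = (0.6758863, -1.0406195, -0.2001856, 0.9381978)
q + ½dt·q⊗(0,ω), renormalized = (0.4746, 0.1009, 0.8701, 0.0864)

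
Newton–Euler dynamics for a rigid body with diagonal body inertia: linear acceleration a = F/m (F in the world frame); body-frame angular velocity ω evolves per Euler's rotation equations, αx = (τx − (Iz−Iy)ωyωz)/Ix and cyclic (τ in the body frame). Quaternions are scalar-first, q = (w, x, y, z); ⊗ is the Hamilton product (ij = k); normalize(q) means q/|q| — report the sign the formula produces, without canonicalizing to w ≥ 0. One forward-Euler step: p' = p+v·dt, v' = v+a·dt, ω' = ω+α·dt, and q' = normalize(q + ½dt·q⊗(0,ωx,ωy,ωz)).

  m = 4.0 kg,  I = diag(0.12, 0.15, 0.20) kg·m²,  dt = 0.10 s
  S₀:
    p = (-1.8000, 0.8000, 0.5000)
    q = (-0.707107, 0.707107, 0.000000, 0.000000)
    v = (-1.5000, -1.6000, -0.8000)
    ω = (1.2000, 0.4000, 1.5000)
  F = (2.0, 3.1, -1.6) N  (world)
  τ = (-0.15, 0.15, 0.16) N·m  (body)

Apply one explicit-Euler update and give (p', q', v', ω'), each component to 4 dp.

gyro term ω×Iω = (0.0300, -0.1440, 0.0144)
α = I⁻¹(τ − ω×Iω) = (-1.5000, 1.9600, 0.7280)
ω + α·dt = (1.0500, 0.5960, 1.5728)
Hamilton product q⊗(0,ω) = (-0.8485284, -0.8485284, -1.3435033, -0.7778177)
updated quaternion q' = (-0.7460, 0.6615, -0.0669, -0.0387)
a = (0.5000, 0.7750, -0.4000)
p' = p + v·dt = (-1.9500, 0.6400, 0.4200)
v' = v + a·dt = (-1.4500, -1.5225, -0.8400)

p' = (-1.9500, 0.6400, 0.4200)
q' = (-0.7460, 0.6615, -0.0669, -0.0387)
v' = (-1.4500, -1.5225, -0.8400)
ω' = (1.0500, 0.5960, 1.5728)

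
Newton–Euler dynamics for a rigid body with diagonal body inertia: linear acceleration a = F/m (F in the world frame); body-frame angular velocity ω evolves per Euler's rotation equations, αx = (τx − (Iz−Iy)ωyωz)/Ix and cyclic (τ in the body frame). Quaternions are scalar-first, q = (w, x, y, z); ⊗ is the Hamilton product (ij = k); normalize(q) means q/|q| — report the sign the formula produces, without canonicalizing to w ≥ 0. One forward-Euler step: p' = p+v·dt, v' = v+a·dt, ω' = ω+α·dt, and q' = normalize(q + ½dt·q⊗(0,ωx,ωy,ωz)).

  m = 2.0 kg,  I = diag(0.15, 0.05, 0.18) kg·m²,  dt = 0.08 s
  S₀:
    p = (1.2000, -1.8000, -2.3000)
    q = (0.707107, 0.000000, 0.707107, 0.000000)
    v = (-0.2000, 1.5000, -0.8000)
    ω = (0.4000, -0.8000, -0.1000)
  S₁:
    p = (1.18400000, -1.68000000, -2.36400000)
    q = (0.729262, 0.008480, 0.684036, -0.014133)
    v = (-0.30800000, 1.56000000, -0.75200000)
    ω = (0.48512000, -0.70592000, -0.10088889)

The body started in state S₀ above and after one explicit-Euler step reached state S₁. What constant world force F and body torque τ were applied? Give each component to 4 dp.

F = (-2.7000, 1.5000, 1.2000)
τ = (0.1700, 0.0600, 0.0300)

Δω = ω₁−ω₀ = (0.08512000, 0.09408000, -0.00088889)
gyro term ω₀×Iω₀ = (0.0104, 0.0012, 0.0320)
I·α + gyro = (0.1700, 0.0600, 0.0300)
velocity change Δv = (-0.10800000, 0.06000000, 0.04800000)
applied force F = (-2.7000, 1.5000, 1.2000)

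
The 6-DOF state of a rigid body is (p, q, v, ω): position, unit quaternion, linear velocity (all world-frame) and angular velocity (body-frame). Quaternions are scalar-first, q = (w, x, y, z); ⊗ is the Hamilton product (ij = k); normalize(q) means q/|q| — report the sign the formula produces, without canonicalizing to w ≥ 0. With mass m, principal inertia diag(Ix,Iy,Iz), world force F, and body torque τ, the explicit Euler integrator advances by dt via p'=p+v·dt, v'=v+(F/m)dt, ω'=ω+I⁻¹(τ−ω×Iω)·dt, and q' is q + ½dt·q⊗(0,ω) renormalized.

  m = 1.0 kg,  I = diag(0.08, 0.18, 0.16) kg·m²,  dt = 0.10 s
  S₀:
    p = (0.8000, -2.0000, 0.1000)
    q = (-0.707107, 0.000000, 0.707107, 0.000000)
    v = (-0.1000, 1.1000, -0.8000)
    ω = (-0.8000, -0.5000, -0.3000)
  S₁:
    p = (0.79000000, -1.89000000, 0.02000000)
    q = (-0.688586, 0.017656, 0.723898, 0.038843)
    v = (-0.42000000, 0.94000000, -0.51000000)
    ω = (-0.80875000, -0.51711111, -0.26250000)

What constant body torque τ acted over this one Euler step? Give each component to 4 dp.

τ = (-0.0100, -0.0500, 0.1000)

rate change Δω = (-0.00875000, -0.01711111, 0.03750000)
I·α + gyro = (-0.0100, -0.0500, 0.1000)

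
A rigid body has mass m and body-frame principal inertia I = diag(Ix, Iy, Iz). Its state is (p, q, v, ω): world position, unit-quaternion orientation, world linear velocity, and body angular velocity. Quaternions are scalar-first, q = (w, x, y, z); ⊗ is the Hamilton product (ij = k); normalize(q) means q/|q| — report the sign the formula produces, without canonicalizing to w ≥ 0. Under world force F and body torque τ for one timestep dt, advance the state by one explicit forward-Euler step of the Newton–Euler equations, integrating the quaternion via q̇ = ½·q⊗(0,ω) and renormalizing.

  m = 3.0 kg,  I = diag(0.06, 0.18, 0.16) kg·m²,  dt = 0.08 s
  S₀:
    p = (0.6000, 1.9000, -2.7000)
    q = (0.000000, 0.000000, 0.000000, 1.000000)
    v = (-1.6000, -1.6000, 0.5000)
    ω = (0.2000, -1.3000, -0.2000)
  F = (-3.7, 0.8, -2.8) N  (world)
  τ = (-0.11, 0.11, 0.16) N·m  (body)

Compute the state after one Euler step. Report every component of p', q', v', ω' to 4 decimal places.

a = F/m = (-1.2333, 0.2667, -0.9333)
p + v·dt = (0.4720, 1.7720, -2.6600)
v' = v + a·dt = (-1.6987, -1.5787, 0.4253)
α = I⁻¹(τ − ω×Iω) = (-1.7467, 0.5889, 1.1950)
ω' = ω + α·dt = (0.0603, -1.2529, -0.1044)
2q̇ = q⊗(0,ω) = (0.2000000, 1.3000000, 0.2000000, 0.0000000)
q + ½dt·q⊗(0,ω), renormalized = (0.0080, 0.0519, 0.0080, 0.9986)

p' = (0.4720, 1.7720, -2.6600)
q' = (0.0080, 0.0519, 0.0080, 0.9986)
v' = (-1.6987, -1.5787, 0.4253)
ω' = (0.0603, -1.2529, -0.1044)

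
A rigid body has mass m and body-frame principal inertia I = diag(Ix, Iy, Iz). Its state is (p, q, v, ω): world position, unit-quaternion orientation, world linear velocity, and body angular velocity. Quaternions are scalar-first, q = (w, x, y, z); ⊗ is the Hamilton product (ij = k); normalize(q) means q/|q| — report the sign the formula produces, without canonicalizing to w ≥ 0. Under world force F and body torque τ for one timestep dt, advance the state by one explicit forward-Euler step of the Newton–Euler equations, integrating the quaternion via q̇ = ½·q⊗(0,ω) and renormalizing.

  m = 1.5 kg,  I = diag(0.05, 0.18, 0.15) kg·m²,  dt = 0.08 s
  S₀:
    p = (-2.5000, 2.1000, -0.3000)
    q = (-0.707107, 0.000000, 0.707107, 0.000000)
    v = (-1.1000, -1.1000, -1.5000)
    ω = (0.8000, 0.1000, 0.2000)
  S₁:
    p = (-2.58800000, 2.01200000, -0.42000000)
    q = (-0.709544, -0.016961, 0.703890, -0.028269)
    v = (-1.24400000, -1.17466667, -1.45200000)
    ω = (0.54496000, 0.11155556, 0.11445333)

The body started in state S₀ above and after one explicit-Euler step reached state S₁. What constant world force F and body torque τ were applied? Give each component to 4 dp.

velocity change Δv = (-0.14400000, -0.07466667, 0.04800000)
applied force F = (-2.7000, -1.4000, 0.9000)
Δω = ω₁−ω₀ = (-0.25504000, 0.01155556, -0.08554667)
precession coupling = (-0.0006, -0.0160, 0.0104)
applied torque τ = (-0.1600, 0.0100, -0.1500)

F = (-2.7000, -1.4000, 0.9000)
τ = (-0.1600, 0.0100, -0.1500)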